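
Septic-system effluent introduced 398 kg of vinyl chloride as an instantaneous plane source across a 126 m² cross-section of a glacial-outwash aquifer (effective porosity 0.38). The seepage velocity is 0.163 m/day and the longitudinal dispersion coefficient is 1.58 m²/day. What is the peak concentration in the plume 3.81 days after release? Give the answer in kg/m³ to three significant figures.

0.956 kg/m³

The peak of an instantaneous 1D plume sits at x = vt; there the Gaussian factor is 1 and C_max = M/(n_e·A·√(4πDt)), where n_e·A is the pore area the mass is dissolved in.
√(4πDt) = √(4π × 1.58 × 3.81) = 8.698 m, so C_max = 398/(0.38 × 126 × 8.698) = 0.956 kg/m³.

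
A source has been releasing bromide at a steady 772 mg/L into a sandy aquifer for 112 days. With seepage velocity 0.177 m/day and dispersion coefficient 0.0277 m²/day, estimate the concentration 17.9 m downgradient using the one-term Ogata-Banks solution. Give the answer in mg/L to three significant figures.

For a continuous step input, C/C₀ ≈ ½·erfc((x−vt)/(2√(Dt))).
vt = 0.177 × 112 = 19.824 m and 2√(Dt) = 2√(0.0277 × 112) = 3.523 m.
Argument (x−vt)/(2√(Dt)) = (17.9 − 19.824)/3.523 = -0.5461; ½·erfc(-0.5461) = 0.7800.
C = 772 × 0.7800 = 602 mg/L.

602 mg/L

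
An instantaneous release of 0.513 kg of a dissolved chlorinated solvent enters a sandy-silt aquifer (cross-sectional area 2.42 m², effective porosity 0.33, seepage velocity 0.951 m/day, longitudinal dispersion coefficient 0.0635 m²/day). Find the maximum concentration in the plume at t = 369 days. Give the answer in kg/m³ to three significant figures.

0.0374 kg/m³

The peak of an instantaneous 1D plume sits at x = vt; there the Gaussian factor is 1 and C_max = M/(n_e·A·√(4πDt)), where n_e·A is the pore area the mass is dissolved in.
√(4πDt) = √(4π × 0.0635 × 369) = 17.16 m, so C_max = 0.513/(0.33 × 2.42 × 17.16) = 0.0374 kg/m³.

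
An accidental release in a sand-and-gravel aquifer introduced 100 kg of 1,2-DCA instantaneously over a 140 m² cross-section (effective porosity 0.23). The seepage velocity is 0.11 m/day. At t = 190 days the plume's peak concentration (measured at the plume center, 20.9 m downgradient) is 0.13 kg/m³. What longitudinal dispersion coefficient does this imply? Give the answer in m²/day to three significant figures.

0.239 m²/day

At the plume center C_max = M/(n_e·A·√(4πDt)), so D = M²/(4πt·(n_e·A·C_max)²).
n_e·A·C_max = 0.23 × 140 × 0.13 = 4.186 kg/m.
D = 100²/(4π × 190 × 4.186²) = 0.239 m²/day.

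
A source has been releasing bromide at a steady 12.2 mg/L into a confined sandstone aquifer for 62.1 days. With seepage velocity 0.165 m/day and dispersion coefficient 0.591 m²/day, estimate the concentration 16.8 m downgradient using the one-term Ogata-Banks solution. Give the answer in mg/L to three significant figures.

For a continuous step input, C/C₀ ≈ ½·erfc((x−vt)/(2√(Dt))).
vt = 0.165 × 62.1 = 10.2465 m and 2√(Dt) = 2√(0.591 × 62.1) = 12.12 m.
Argument (x−vt)/(2√(Dt)) = (16.8 − 10.2465)/12.12 = 0.5407; ½·erfc(0.5407) = 0.2222.
C = 12.2 × 0.2222 = 2.71 mg/L.

2.71 mg/L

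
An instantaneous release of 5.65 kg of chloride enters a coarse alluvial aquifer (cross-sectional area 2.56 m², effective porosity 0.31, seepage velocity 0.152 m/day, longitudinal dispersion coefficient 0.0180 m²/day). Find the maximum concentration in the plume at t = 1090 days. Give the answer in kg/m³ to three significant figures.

The peak of an instantaneous 1D plume sits at x = vt; there the Gaussian factor is 1 and C_max = M/(n_e·A·√(4πDt)), where n_e·A is the pore area the mass is dissolved in.
√(4πDt) = √(4π × 0.0180 × 1090) = 15.70 m, so C_max = 5.65/(0.31 × 2.56 × 15.70) = 0.453 kg/m³.

0.453 kg/m³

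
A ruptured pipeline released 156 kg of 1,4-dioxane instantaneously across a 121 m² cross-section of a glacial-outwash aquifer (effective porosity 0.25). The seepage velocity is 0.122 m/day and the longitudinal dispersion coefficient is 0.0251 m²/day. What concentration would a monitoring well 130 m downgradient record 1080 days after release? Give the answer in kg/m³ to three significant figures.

0.272 kg/m³

For an instantaneous plane source, C(x,t) = M/(n_e·A·√(4πDt)) · exp(−(x−vt)²/(4Dt)), with n_e·A the pore (flow) area.
Plume center vt = 0.122 × 1080 = 131.76 m, so the well at 130 m is 1.76 m upgradient of the peak.
√(4πDt) = 18.46 m, giving peak height M/(n_e·A·√(4πDt)) = 156/(0.25 × 121 × 18.46) = 0.2794 kg/m³.
(x−vt)²/(4Dt) = (-1.76)²/(4 × 0.0251 × 1080) = 0.02857; exp(−0.02857) = 0.9718.
C = 0.2794 × 0.9718 = 0.272 kg/m³.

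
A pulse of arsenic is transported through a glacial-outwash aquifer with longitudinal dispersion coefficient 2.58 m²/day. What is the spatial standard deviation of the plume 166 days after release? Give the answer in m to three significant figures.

29.3 m

Dispersive spreading gives a Gaussian with σ² = 2Dt; advection only shifts the center.
σ = √(2 × 2.58 × 166) = 29.3 m.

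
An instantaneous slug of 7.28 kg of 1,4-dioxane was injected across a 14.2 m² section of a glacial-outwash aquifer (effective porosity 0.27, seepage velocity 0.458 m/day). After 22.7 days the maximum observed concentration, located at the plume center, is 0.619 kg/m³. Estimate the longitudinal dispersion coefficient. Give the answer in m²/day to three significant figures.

0.0330 m²/day

At the plume center C_max = M/(n_e·A·√(4πDt)), so D = M²/(4πt·(n_e·A·C_max)²).
n_e·A·C_max = 0.27 × 14.2 × 0.619 = 2.373 kg/m.
D = 7.28²/(4π × 22.7 × 2.373²) = 0.0330 m²/day.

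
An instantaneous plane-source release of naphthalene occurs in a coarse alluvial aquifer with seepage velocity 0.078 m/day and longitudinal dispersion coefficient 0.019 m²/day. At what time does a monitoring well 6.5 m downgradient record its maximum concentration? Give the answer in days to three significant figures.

For the 1D instantaneous-source solution, setting ∂C/∂t = 0 at fixed x gives v²t² + 2Dt − x² = 0, so t = (√(D² + v²x²) − D)/v².
√(D² + v²x²) = √(0.019² + 0.078² × 6.5²) = 0.5074; v² = 0.006084.
t = (0.5074 − 0.019)/0.006084 = 80.3 days (vs. the pure-advection estimate x/v = 83.3 d).

80.3 days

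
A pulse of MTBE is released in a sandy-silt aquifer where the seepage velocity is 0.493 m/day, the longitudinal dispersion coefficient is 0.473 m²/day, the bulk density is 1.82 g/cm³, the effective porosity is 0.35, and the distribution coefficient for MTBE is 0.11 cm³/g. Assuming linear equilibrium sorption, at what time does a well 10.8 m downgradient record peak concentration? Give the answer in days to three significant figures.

Retardation factor R = 1 + ρ_b·K_d/n = 1 + 1.82 × 0.11/0.35 = 1.572.
Sorption retards both mechanisms: v_R = v/R = 0.3136 m/day, D_R = D/R = 0.3009 m²/day.
Peak time from v_R²t² + 2D_R t − x² = 0: t = (√(D_R² + v_R²x²) − D_R)/v_R².
√(D_R² + v_R²x²) = √(0.3009² + 0.3136² × 10.8²) = 3.400; v_R² = 0.09834.
t = (3.400 − 0.3009)/0.09834 = 31.5 days.

31.5 days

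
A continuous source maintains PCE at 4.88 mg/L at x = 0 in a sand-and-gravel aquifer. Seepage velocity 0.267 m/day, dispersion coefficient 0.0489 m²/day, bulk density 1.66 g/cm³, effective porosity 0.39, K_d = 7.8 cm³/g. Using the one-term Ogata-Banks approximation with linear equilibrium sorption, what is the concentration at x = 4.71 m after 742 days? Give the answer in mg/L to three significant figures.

3.76 mg/L

Retardation factor R = 1 + ρ_b·K_d/n = 1 + 1.66 × 7.8/0.39 = 34.20.
Sorption retards both mechanisms: v_R = v/R = 0.007807 m/day, D_R = D/R = 0.001430 m²/day.
v_R·t = 0.007807 × 742 = 5.792794 m; 2√(D_R t) = 2.060 m; argument = (4.71 − 5.792794)/2.060 = -0.5256.
C = C₀ × ½·erfc(-0.5256) = 4.88 × 0.7714 = 3.76 mg/L.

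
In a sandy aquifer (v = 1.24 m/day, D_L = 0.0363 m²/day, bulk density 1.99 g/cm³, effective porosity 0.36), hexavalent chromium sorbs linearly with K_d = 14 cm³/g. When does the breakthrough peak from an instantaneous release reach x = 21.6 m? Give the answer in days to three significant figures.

1360 days

Retardation factor R = 1 + ρ_b·K_d/n = 1 + 1.99 × 14/0.36 = 78.39.
Sorption retards both mechanisms: v_R = v/R = 0.01582 m/day, D_R = D/R = 0.0004631 m²/day.
Peak time from v_R²t² + 2D_R t − x² = 0: t = (√(D_R² + v_R²x²) − D_R)/v_R².
√(D_R² + v_R²x²) = √(0.0004631² + 0.01582² × 21.6²) = 0.3417; v_R² = 0.0002503.
t = (0.3417 − 0.0004631)/0.0002503 = 1360 days.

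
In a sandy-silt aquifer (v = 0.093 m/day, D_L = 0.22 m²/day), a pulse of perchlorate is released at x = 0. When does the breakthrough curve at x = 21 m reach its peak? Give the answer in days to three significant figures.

202 days

For the 1D instantaneous-source solution, setting ∂C/∂t = 0 at fixed x gives v²t² + 2Dt − x² = 0, so t = (√(D² + v²x²) − D)/v².
√(D² + v²x²) = √(0.22² + 0.093² × 21²) = 1.965; v² = 0.008649.
t = (1.965 − 0.22)/0.008649 = 202 days (vs. the pure-advection estimate x/v = 226 d).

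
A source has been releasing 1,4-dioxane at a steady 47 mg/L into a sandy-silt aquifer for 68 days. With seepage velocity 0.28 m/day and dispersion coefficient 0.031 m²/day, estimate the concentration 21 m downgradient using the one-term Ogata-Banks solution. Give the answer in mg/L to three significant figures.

7.99 mg/L

For a continuous step input, C/C₀ ≈ ½·erfc((x−vt)/(2√(Dt))).
vt = 0.28 × 68 = 19.04 m and 2√(Dt) = 2√(0.031 × 68) = 2.904 m.
Argument (x−vt)/(2√(Dt)) = (21 − 19.04)/2.904 = 0.6749; ½·erfc(0.6749) = 0.1699.
C = 47 × 0.1699 = 7.99 mg/L.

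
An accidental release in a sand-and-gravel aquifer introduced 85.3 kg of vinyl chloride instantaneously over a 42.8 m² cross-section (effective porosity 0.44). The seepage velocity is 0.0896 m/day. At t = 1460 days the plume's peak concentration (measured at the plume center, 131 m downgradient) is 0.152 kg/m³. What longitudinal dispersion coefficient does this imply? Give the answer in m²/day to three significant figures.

At the plume center C_max = M/(n_e·A·√(4πDt)), so D = M²/(4πt·(n_e·A·C_max)²).
n_e·A·C_max = 0.44 × 42.8 × 0.152 = 2.862 kg/m.
D = 85.3²/(4π × 1460 × 2.862²) = 0.0484 m²/day.

0.0484 m²/day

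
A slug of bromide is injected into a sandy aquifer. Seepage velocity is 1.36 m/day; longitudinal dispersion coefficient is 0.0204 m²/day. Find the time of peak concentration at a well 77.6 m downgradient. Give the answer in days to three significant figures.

For the 1D instantaneous-source solution, setting ∂C/∂t = 0 at fixed x gives v²t² + 2Dt − x² = 0, so t = (√(D² + v²x²) − D)/v².
√(D² + v²x²) = √(0.0204² + 1.36² × 77.6²) = 105.5; v² = 1.8496.
t = (105.5 − 0.0204)/1.8496 = 57.0 days (vs. the pure-advection estimate x/v = 57.1 d).

57.0 days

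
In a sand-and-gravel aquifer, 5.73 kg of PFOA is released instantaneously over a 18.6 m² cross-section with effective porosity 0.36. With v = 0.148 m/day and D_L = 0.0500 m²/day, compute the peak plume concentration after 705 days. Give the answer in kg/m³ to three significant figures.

0.0407 kg/m³

The peak of an instantaneous 1D plume sits at x = vt; there the Gaussian factor is 1 and C_max = M/(n_e·A·√(4πDt)), where n_e·A is the pore area the mass is dissolved in.
√(4πDt) = √(4π × 0.0500 × 705) = 21.05 m, so C_max = 5.73/(0.36 × 18.6 × 21.05) = 0.0407 kg/m³.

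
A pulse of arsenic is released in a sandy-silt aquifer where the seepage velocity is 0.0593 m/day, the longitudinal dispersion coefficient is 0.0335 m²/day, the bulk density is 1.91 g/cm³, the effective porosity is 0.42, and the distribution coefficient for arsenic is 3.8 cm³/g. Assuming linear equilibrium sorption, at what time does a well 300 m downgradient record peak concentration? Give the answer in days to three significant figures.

92300 days

Retardation factor R = 1 + ρ_b·K_d/n = 1 + 1.91 × 3.8/0.42 = 18.28.
Sorption retards both mechanisms: v_R = v/R = 0.003244 m/day, D_R = D/R = 0.001833 m²/day.
Peak time from v_R²t² + 2D_R t − x² = 0: t = (√(D_R² + v_R²x²) − D_R)/v_R².
√(D_R² + v_R²x²) = √(0.001833² + 0.003244² × 300²) = 0.9732; v_R² = 1.052e-05.
t = (0.9732 − 0.001833)/1.052e-05 = 92300 days.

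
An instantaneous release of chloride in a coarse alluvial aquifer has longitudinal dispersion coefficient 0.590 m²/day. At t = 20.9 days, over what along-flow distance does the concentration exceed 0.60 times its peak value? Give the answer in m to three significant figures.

10.0 m

The plume is Gaussian with σ = √(2Dt) = √(2 × 0.590 × 20.9) = 4.966 m.
C/C_peak = exp(−Δx²/(2σ²)) = 0.60 ⇒ Δx = σ·√(−2 ln 0.60) = 4.966 × 1.011 = 5.021 m.
Width = 2Δx = 10.0 m.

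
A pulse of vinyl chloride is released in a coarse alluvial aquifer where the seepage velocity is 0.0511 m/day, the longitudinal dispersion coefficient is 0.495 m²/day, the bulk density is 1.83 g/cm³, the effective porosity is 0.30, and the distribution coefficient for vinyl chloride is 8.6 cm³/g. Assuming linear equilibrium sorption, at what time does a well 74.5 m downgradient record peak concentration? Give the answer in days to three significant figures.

68500 days

Retardation factor R = 1 + ρ_b·K_d/n = 1 + 1.83 × 8.6/0.30 = 53.46.
Sorption retards both mechanisms: v_R = v/R = 0.0009559 m/day, D_R = D/R = 0.009259 m²/day.
Peak time from v_R²t² + 2D_R t − x² = 0: t = (√(D_R² + v_R²x²) − D_R)/v_R².
√(D_R² + v_R²x²) = √(0.009259² + 0.0009559² × 74.5²) = 0.07181; v_R² = 9.137e-07.
t = (0.07181 − 0.009259)/9.137e-07 = 68500 days.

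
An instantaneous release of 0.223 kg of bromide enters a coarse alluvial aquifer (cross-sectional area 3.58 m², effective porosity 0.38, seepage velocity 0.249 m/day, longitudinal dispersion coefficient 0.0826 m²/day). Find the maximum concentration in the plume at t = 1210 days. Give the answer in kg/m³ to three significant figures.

0.00463 kg/m³

The peak of an instantaneous 1D plume sits at x = vt; there the Gaussian factor is 1 and C_max = M/(n_e·A·√(4πDt)), where n_e·A is the pore area the mass is dissolved in.
√(4πDt) = √(4π × 0.0826 × 1210) = 35.44 m, so C_max = 0.223/(0.38 × 3.58 × 35.44) = 0.00463 kg/m³.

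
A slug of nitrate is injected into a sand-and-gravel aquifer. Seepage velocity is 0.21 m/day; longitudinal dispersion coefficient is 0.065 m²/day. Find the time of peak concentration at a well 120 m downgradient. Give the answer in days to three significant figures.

570 days

For the 1D instantaneous-source solution, setting ∂C/∂t = 0 at fixed x gives v²t² + 2Dt − x² = 0, so t = (√(D² + v²x²) − D)/v².
√(D² + v²x²) = √(0.065² + 0.21² × 120²) = 25.20; v² = 0.0441.
t = (25.20 − 0.065)/0.0441 = 570 days (vs. the pure-advection estimate x/v = 571 d).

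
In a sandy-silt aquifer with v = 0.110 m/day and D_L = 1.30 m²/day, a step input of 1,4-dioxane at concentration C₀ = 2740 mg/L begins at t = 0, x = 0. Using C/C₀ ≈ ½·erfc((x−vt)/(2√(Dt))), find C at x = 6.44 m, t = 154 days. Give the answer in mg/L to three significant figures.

For a continuous step input, C/C₀ ≈ ½·erfc((x−vt)/(2√(Dt))).
vt = 0.110 × 154 = 16.94 m and 2√(Dt) = 2√(1.30 × 154) = 28.30 m.
Argument (x−vt)/(2√(Dt)) = (6.44 − 16.94)/28.30 = -0.3710; ½·erfc(-0.3710) = 0.7001.
C = 2740 × 0.7001 = 1920 mg/L.

1920 mg/L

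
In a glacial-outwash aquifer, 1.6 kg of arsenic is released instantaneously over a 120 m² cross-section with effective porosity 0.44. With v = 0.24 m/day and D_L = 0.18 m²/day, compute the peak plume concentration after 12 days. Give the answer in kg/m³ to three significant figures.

The peak of an instantaneous 1D plume sits at x = vt; there the Gaussian factor is 1 and C_max = M/(n_e·A·√(4πDt)), where n_e·A is the pore area the mass is dissolved in.
√(4πDt) = √(4π × 0.18 × 12) = 5.210 m, so C_max = 1.6/(0.44 × 120 × 5.210) = 0.00582 kg/m³.

0.00582 kg/m³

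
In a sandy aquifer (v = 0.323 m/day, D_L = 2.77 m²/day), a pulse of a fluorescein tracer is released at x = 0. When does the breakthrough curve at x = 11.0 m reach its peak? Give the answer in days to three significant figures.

16.6 days

For the 1D instantaneous-source solution, setting ∂C/∂t = 0 at fixed x gives v²t² + 2Dt − x² = 0, so t = (√(D² + v²x²) − D)/v².
√(D² + v²x²) = √(2.77² + 0.323² × 11.0²) = 4.505; v² = 0.104329.
t = (4.505 − 2.77)/0.104329 = 16.6 days (vs. the pure-advection estimate x/v = 34.1 d).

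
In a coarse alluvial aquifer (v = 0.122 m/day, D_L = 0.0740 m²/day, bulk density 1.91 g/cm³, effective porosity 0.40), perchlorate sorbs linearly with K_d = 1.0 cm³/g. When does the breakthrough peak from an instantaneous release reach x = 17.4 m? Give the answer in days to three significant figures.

795 days

Retardation factor R = 1 + ρ_b·K_d/n = 1 + 1.91 × 1.0/0.40 = 5.775.
Sorption retards both mechanisms: v_R = v/R = 0.02113 m/day, D_R = D/R = 0.01281 m²/day.
Peak time from v_R²t² + 2D_R t − x² = 0: t = (√(D_R² + v_R²x²) − D_R)/v_R².
√(D_R² + v_R²x²) = √(0.01281² + 0.02113² × 17.4²) = 0.3679; v_R² = 0.0004465.
t = (0.3679 − 0.01281)/0.0004465 = 795 days.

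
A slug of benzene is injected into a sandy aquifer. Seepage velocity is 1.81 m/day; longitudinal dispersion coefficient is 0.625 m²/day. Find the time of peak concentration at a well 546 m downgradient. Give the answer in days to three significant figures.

For the 1D instantaneous-source solution, setting ∂C/∂t = 0 at fixed x gives v²t² + 2Dt − x² = 0, so t = (√(D² + v²x²) − D)/v².
√(D² + v²x²) = √(0.625² + 1.81² × 546²) = 988.3; v² = 3.2761.
t = (988.3 − 0.625)/3.2761 = 301 days (vs. the pure-advection estimate x/v = 302 d).

301 days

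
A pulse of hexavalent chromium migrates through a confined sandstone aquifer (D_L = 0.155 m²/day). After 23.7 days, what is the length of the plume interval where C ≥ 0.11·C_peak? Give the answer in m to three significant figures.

11.4 m

The plume is Gaussian with σ = √(2Dt) = √(2 × 0.155 × 23.7) = 2.711 m.
C/C_peak = exp(−Δx²/(2σ²)) = 0.11 ⇒ Δx = σ·√(−2 ln 0.11) = 2.711 × 2.101 = 5.696 m.
Width = 2Δx = 11.4 m.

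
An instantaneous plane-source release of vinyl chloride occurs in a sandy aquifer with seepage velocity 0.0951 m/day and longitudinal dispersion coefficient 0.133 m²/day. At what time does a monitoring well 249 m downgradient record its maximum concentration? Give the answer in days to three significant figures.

2600 days

For the 1D instantaneous-source solution, setting ∂C/∂t = 0 at fixed x gives v²t² + 2Dt − x² = 0, so t = (√(D² + v²x²) − D)/v².
√(D² + v²x²) = √(0.133² + 0.0951² × 249²) = 23.68; v² = 0.00904401.
t = (23.68 − 0.133)/0.00904401 = 2600 days (vs. the pure-advection estimate x/v = 2620 d).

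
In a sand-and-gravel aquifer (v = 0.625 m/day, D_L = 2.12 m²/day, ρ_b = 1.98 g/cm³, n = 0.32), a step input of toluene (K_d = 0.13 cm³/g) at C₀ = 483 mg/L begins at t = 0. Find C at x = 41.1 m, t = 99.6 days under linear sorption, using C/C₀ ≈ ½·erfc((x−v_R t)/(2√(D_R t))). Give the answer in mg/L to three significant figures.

161 mg/L

Retardation factor R = 1 + ρ_b·K_d/n = 1 + 1.98 × 0.13/0.32 = 1.804.
Sorption retards both mechanisms: v_R = v/R = 0.3465 m/day, D_R = D/R = 1.175 m²/day.
v_R·t = 0.3465 × 99.6 = 34.5114 m; 2√(D_R t) = 21.64 m; argument = (41.1 − 34.5114)/21.64 = 0.3045.
C = C₀ × ½·erfc(0.3045) = 483 × 0.3334 = 161 mg/L.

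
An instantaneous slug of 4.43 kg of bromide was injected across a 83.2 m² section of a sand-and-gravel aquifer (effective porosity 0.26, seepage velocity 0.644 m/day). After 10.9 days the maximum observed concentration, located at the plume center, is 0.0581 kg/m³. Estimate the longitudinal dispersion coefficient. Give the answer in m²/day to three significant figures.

At the plume center C_max = M/(n_e·A·√(4πDt)), so D = M²/(4πt·(n_e·A·C_max)²).
n_e·A·C_max = 0.26 × 83.2 × 0.0581 = 1.257 kg/m.
D = 4.43²/(4π × 10.9 × 1.257²) = 0.0907 m²/day.

0.0907 m²/day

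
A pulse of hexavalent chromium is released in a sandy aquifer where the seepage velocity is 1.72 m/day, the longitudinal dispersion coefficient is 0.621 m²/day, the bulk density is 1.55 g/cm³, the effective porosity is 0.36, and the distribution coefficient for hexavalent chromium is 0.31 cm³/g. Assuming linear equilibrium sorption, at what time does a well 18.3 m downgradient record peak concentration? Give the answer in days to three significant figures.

24.4 days

Retardation factor R = 1 + ρ_b·K_d/n = 1 + 1.55 × 0.31/0.36 = 2.335.
Sorption retards both mechanisms: v_R = v/R = 0.7366 m/day, D_R = D/R = 0.2660 m²/day.
Peak time from v_R²t² + 2D_R t − x² = 0: t = (√(D_R² + v_R²x²) − D_R)/v_R².
√(D_R² + v_R²x²) = √(0.2660² + 0.7366² × 18.3²) = 13.48; v_R² = 0.5426.
t = (13.48 − 0.2660)/0.5426 = 24.4 days.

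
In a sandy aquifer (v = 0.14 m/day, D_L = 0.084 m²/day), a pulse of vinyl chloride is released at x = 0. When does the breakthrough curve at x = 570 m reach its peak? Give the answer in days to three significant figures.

4070 days

For the 1D instantaneous-source solution, setting ∂C/∂t = 0 at fixed x gives v²t² + 2Dt − x² = 0, so t = (√(D² + v²x²) − D)/v².
√(D² + v²x²) = √(0.084² + 0.14² × 570²) = 79.80; v² = 0.0196.
t = (79.80 − 0.084)/0.0196 = 4070 days (vs. the pure-advection estimate x/v = 4070 d).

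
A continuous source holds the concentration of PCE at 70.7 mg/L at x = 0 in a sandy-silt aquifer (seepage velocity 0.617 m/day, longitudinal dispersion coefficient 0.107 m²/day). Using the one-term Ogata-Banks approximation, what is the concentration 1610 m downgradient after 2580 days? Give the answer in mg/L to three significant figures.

15.6 mg/L

For a continuous step input, C/C₀ ≈ ½·erfc((x−vt)/(2√(Dt))).
vt = 0.617 × 2580 = 1591.86 m and 2√(Dt) = 2√(0.107 × 2580) = 33.23 m.
Argument (x−vt)/(2√(Dt)) = (1610 − 1591.86)/33.23 = 0.5459; ½·erfc(0.5459) = 0.2201.
C = 70.7 × 0.2201 = 15.6 mg/L.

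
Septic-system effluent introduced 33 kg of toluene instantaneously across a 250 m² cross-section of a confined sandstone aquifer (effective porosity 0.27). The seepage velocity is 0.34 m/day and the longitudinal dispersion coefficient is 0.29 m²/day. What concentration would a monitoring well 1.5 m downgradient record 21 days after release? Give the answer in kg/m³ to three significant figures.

For an instantaneous plane source, C(x,t) = M/(n_e·A·√(4πDt)) · exp(−(x−vt)²/(4Dt)), with n_e·A the pore (flow) area.
Plume center vt = 0.34 × 21 = 7.14 m, so the well at 1.5 m is 5.64 m upgradient of the peak.
√(4πDt) = 8.748 m, giving peak height M/(n_e·A·√(4πDt)) = 33/(0.27 × 250 × 8.748) = 0.05589 kg/m³.
(x−vt)²/(4Dt) = (-5.64)²/(4 × 0.29 × 21) = 1.306; exp(−1.306) = 0.2709.
C = 0.05589 × 0.2709 = 0.0151 kg/m³.

0.0151 kg/m³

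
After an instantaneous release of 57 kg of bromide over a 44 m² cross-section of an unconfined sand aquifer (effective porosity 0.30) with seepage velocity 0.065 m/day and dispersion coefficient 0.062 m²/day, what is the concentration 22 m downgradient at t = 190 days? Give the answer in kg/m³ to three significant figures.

For an instantaneous plane source, C(x,t) = M/(n_e·A·√(4πDt)) · exp(−(x−vt)²/(4Dt)), with n_e·A the pore (flow) area.
Plume center vt = 0.065 × 190 = 12.35 m, so the well at 22 m is 9.65 m downgradient of the peak.
√(4πDt) = 12.17 m, giving peak height M/(n_e·A·√(4πDt)) = 57/(0.30 × 44 × 12.17) = 0.3548 kg/m³.
(x−vt)²/(4Dt) = (9.65)²/(4 × 0.062 × 190) = 1.976; exp(−1.976) = 0.1386.
C = 0.3548 × 0.1386 = 0.0492 kg/m³.

0.0492 kg/m³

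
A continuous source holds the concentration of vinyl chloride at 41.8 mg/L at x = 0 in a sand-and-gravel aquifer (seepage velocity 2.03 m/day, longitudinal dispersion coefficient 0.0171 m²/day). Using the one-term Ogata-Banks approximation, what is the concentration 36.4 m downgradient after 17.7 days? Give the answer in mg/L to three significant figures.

11.4 mg/L

For a continuous step input, C/C₀ ≈ ½·erfc((x−vt)/(2√(Dt))).
vt = 2.03 × 17.7 = 35.931 m and 2√(Dt) = 2√(0.0171 × 17.7) = 1.100 m.
Argument (x−vt)/(2√(Dt)) = (36.4 − 35.931)/1.100 = 0.4264; ½·erfc(0.4264) = 0.2732.
C = 41.8 × 0.2732 = 11.4 mg/L.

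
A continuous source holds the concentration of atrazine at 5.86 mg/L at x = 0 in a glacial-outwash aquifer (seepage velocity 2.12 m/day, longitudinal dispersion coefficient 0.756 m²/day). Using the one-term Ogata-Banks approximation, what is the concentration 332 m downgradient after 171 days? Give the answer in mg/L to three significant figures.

5.69 mg/L

For a continuous step input, C/C₀ ≈ ½·erfc((x−vt)/(2√(Dt))).
vt = 2.12 × 171 = 362.52 m and 2√(Dt) = 2√(0.756 × 171) = 22.74 m.
Argument (x−vt)/(2√(Dt)) = (332 − 362.52)/22.74 = -1.342; ½·erfc(-1.342) = 0.9711.
C = 5.86 × 0.9711 = 5.69 mg/L.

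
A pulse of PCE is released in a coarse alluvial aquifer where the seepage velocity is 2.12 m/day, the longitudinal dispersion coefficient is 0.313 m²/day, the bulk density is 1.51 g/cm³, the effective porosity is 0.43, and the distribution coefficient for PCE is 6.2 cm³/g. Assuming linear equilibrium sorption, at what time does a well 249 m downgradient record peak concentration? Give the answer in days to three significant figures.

Retardation factor R = 1 + ρ_b·K_d/n = 1 + 1.51 × 6.2/0.43 = 22.77.
Sorption retards both mechanisms: v_R = v/R = 0.09310 m/day, D_R = D/R = 0.01375 m²/day.
Peak time from v_R²t² + 2D_R t − x² = 0: t = (√(D_R² + v_R²x²) − D_R)/v_R².
√(D_R² + v_R²x²) = √(0.01375² + 0.09310² × 249²) = 23.18; v_R² = 0.008668.
t = (23.18 − 0.01375)/0.008668 = 2670 days.

2670 days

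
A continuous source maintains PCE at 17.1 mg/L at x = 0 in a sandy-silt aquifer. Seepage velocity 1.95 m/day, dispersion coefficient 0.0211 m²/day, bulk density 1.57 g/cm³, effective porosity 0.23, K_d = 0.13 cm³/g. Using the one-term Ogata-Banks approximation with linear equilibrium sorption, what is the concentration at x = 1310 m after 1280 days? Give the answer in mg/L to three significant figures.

16.9 mg/L

Retardation factor R = 1 + ρ_b·K_d/n = 1 + 1.57 × 0.13/0.23 = 1.887.
Sorption retards both mechanisms: v_R = v/R = 1.033 m/day, D_R = D/R = 0.01118 m²/day.
v_R·t = 1.033 × 1280 = 1322.24 m; 2√(D_R t) = 7.566 m; argument = (1310 − 1322.24)/7.566 = -1.618.
C = C₀ × ½·erfc(-1.618) = 17.1 × 0.9889 = 16.9 mg/L.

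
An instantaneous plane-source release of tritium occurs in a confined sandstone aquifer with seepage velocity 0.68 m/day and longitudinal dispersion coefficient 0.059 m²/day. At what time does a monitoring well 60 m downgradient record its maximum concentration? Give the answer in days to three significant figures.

For the 1D instantaneous-source solution, setting ∂C/∂t = 0 at fixed x gives v²t² + 2Dt − x² = 0, so t = (√(D² + v²x²) − D)/v².
√(D² + v²x²) = √(0.059² + 0.68² × 60²) = 40.80; v² = 0.4624.
t = (40.80 − 0.059)/0.4624 = 88.1 days (vs. the pure-advection estimate x/v = 88.2 d).

88.1 days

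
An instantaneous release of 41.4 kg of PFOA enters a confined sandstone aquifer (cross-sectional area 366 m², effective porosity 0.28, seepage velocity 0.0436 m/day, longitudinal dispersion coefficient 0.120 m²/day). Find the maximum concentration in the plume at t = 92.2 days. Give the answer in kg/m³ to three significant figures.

0.0343 kg/m³

The peak of an instantaneous 1D plume sits at x = vt; there the Gaussian factor is 1 and C_max = M/(n_e·A·√(4πDt)), where n_e·A is the pore area the mass is dissolved in.
√(4πDt) = √(4π × 0.120 × 92.2) = 11.79 m, so C_max = 41.4/(0.28 × 366 × 11.79) = 0.0343 kg/m³.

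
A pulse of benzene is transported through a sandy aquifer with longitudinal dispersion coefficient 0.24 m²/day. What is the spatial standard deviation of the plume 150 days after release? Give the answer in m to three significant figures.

Dispersive spreading gives a Gaussian with σ² = 2Dt; advection only shifts the center.
σ = √(2 × 0.24 × 150) = 8.49 m.

8.49 m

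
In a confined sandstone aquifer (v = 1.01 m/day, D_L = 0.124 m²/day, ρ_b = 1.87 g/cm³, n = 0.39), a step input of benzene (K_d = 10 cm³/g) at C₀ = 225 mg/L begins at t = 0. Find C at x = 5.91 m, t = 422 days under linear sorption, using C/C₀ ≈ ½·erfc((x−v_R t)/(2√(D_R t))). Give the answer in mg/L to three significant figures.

Retardation factor R = 1 + ρ_b·K_d/n = 1 + 1.87 × 10/0.39 = 48.95.
Sorption retards both mechanisms: v_R = v/R = 0.02063 m/day, D_R = D/R = 0.002533 m²/day.
v_R·t = 0.02063 × 422 = 8.70586 m; 2√(D_R t) = 2.068 m; argument = (5.91 − 8.70586)/2.068 = -1.352.
C = C₀ × ½·erfc(-1.352) = 225 × 0.9721 = 219 mg/L.

219 mg/L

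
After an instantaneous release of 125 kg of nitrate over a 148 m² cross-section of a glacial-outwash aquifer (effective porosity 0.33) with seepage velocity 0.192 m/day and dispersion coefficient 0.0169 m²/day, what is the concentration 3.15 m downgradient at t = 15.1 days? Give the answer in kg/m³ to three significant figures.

For an instantaneous plane source, C(x,t) = M/(n_e·A·√(4πDt)) · exp(−(x−vt)²/(4Dt)), with n_e·A the pore (flow) area.
Plume center vt = 0.192 × 15.1 = 2.8992 m, so the well at 3.15 m is 0.2508 m downgradient of the peak.
√(4πDt) = 1.791 m, giving peak height M/(n_e·A·√(4πDt)) = 125/(0.33 × 148 × 1.791) = 1.429 kg/m³.
(x−vt)²/(4Dt) = (0.2508)²/(4 × 0.0169 × 15.1) = 0.06162; exp(−0.06162) = 0.9402.
C = 1.429 × 0.9402 = 1.34 kg/m³.

1.34 kg/m³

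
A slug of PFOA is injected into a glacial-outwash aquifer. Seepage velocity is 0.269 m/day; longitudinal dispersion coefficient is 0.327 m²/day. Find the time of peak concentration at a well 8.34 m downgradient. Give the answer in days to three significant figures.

For the 1D instantaneous-source solution, setting ∂C/∂t = 0 at fixed x gives v²t² + 2Dt − x² = 0, so t = (√(D² + v²x²) − D)/v².
√(D² + v²x²) = √(0.327² + 0.269² × 8.34²) = 2.267; v² = 0.072361.
t = (2.267 − 0.327)/0.072361 = 26.8 days (vs. the pure-advection estimate x/v = 31.0 d).

26.8 days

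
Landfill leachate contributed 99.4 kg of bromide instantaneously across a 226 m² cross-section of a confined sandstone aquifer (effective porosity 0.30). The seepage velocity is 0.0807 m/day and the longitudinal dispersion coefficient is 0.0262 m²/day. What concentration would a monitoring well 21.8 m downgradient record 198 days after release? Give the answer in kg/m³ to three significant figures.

For an instantaneous plane source, C(x,t) = M/(n_e·A·√(4πDt)) · exp(−(x−vt)²/(4Dt)), with n_e·A the pore (flow) area.
Plume center vt = 0.0807 × 198 = 15.9786 m, so the well at 21.8 m is 5.8214 m downgradient of the peak.
√(4πDt) = 8.074 m, giving peak height M/(n_e·A·√(4πDt)) = 99.4/(0.30 × 226 × 8.074) = 0.1816 kg/m³.
(x−vt)²/(4Dt) = (5.8214)²/(4 × 0.0262 × 198) = 1.633; exp(−1.633) = 0.1953.
C = 0.1816 × 0.1953 = 0.0355 kg/m³.

0.0355 kg/m³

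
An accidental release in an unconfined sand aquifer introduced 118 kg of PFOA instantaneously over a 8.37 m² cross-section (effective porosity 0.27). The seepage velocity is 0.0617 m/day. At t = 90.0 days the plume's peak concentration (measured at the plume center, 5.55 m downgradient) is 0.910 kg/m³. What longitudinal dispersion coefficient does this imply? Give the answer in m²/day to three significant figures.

2.91 m²/day

At the plume center C_max = M/(n_e·A·√(4πDt)), so D = M²/(4πt·(n_e·A·C_max)²).
n_e·A·C_max = 0.27 × 8.37 × 0.910 = 2.057 kg/m.
D = 118²/(4π × 90.0 × 2.057²) = 2.91 m²/day.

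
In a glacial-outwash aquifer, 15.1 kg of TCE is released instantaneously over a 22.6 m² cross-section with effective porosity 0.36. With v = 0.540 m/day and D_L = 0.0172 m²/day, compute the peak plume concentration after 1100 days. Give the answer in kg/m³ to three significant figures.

0.120 kg/m³

The peak of an instantaneous 1D plume sits at x = vt; there the Gaussian factor is 1 and C_max = M/(n_e·A·√(4πDt)), where n_e·A is the pore area the mass is dissolved in.
√(4πDt) = √(4π × 0.0172 × 1100) = 15.42 m, so C_max = 15.1/(0.36 × 22.6 × 15.42) = 0.120 kg/m³.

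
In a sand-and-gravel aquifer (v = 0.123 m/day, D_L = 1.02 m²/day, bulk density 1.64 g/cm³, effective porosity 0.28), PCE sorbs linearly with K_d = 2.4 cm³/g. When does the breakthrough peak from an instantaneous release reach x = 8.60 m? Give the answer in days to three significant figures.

447 days

Retardation factor R = 1 + ρ_b·K_d/n = 1 + 1.64 × 2.4/0.28 = 15.06.
Sorption retards both mechanisms: v_R = v/R = 0.008167 m/day, D_R = D/R = 0.06773 m²/day.
Peak time from v_R²t² + 2D_R t − x² = 0: t = (√(D_R² + v_R²x²) − D_R)/v_R².
√(D_R² + v_R²x²) = √(0.06773² + 0.008167² × 8.60²) = 0.09757; v_R² = 6.670e-05.
t = (0.09757 − 0.06773)/6.670e-05 = 447 days.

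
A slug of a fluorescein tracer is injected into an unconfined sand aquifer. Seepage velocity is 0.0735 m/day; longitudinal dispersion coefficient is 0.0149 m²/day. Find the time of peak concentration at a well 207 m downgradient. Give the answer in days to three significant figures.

For the 1D instantaneous-source solution, setting ∂C/∂t = 0 at fixed x gives v²t² + 2Dt − x² = 0, so t = (√(D² + v²x²) − D)/v².
√(D² + v²x²) = √(0.0149² + 0.0735² × 207²) = 15.21; v² = 0.00540225.
t = (15.21 − 0.0149)/0.00540225 = 2810 days (vs. the pure-advection estimate x/v = 2820 d).

2810 days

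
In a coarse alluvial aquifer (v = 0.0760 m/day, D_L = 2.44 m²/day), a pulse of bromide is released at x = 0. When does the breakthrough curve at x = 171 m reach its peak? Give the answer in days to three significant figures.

For the 1D instantaneous-source solution, setting ∂C/∂t = 0 at fixed x gives v²t² + 2Dt − x² = 0, so t = (√(D² + v²x²) − D)/v².
√(D² + v²x²) = √(2.44² + 0.0760² × 171²) = 13.22; v² = 0.005776.
t = (13.22 − 2.44)/0.005776 = 1870 days (vs. the pure-advection estimate x/v = 2250 d).

1870 days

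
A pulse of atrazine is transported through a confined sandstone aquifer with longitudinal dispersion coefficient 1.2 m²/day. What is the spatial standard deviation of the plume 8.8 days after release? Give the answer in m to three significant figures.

Dispersive spreading gives a Gaussian with σ² = 2Dt; advection only shifts the center.
σ = √(2 × 1.2 × 8.8) = 4.60 m.

4.60 m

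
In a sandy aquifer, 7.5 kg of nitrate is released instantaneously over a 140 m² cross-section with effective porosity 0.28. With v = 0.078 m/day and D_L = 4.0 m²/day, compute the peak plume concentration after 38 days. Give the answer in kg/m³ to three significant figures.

The peak of an instantaneous 1D plume sits at x = vt; there the Gaussian factor is 1 and C_max = M/(n_e·A·√(4πDt)), where n_e·A is the pore area the mass is dissolved in.
√(4πDt) = √(4π × 4.0 × 38) = 43.70 m, so C_max = 7.5/(0.28 × 140 × 43.70) = 0.00438 kg/m³.

0.00438 kg/m³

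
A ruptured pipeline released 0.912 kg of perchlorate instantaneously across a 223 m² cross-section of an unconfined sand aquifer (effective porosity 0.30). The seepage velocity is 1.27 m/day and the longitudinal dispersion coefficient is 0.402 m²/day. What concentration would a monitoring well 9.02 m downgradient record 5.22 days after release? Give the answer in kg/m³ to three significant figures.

0.00134 kg/m³

For an instantaneous plane source, C(x,t) = M/(n_e·A·√(4πDt)) · exp(−(x−vt)²/(4Dt)), with n_e·A the pore (flow) area.
Plume center vt = 1.27 × 5.22 = 6.6294 m, so the well at 9.02 m is 2.3906 m downgradient of the peak.
√(4πDt) = 5.135 m, giving peak height M/(n_e·A·√(4πDt)) = 0.912/(0.30 × 223 × 5.135) = 0.002655 kg/m³.
(x−vt)²/(4Dt) = (2.3906)²/(4 × 0.402 × 5.22) = 0.6809; exp(−0.6809) = 0.5062.
C = 0.002655 × 0.5062 = 0.00134 kg/m³.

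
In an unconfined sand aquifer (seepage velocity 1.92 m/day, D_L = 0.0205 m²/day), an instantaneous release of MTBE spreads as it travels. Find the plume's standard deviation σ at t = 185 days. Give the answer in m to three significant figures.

Dispersive spreading gives a Gaussian with σ² = 2Dt; advection only shifts the center.
σ = √(2 × 0.0205 × 185) = 2.75 m.

2.75 m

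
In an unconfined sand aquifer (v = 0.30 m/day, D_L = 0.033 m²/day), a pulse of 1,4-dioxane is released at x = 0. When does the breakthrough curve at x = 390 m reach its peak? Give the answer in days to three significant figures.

1300 days

For the 1D instantaneous-source solution, setting ∂C/∂t = 0 at fixed x gives v²t² + 2Dt − x² = 0, so t = (√(D² + v²x²) − D)/v².
√(D² + v²x²) = √(0.033² + 0.30² × 390²) = 117.0; v² = 0.09.
t = (117.0 − 0.033)/0.09 = 1300 days (vs. the pure-advection estimate x/v = 1300 d).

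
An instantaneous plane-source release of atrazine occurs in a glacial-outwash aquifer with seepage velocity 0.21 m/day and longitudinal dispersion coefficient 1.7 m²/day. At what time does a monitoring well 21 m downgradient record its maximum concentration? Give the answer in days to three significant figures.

For the 1D instantaneous-source solution, setting ∂C/∂t = 0 at fixed x gives v²t² + 2Dt − x² = 0, so t = (√(D² + v²x²) − D)/v².
√(D² + v²x²) = √(1.7² + 0.21² × 21²) = 4.726; v² = 0.0441.
t = (4.726 − 1.7)/0.0441 = 68.6 days (vs. the pure-advection estimate x/v = 100 d).

68.6 days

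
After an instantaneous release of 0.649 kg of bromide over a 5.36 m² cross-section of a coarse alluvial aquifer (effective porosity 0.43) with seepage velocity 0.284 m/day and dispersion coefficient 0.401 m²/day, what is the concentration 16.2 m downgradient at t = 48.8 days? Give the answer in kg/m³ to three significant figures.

0.0167 kg/m³

For an instantaneous plane source, C(x,t) = M/(n_e·A·√(4πDt)) · exp(−(x−vt)²/(4Dt)), with n_e·A the pore (flow) area.
Plume center vt = 0.284 × 48.8 = 13.8592 m, so the well at 16.2 m is 2.3408 m downgradient of the peak.
√(4πDt) = 15.68 m, giving peak height M/(n_e·A·√(4πDt)) = 0.649/(0.43 × 5.36 × 15.68) = 0.01796 kg/m³.
(x−vt)²/(4Dt) = (2.3408)²/(4 × 0.401 × 48.8) = 0.07000; exp(−0.07000) = 0.9324.
C = 0.01796 × 0.9324 = 0.0167 kg/m³.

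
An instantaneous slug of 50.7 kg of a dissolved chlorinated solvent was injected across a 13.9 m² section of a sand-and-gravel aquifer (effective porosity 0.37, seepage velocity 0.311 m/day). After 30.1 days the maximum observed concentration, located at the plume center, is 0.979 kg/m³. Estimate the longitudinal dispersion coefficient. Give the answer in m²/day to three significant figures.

At the plume center C_max = M/(n_e·A·√(4πDt)), so D = M²/(4πt·(n_e·A·C_max)²).
n_e·A·C_max = 0.37 × 13.9 × 0.979 = 5.035 kg/m.
D = 50.7²/(4π × 30.1 × 5.035²) = 0.268 m²/day.

0.268 m²/day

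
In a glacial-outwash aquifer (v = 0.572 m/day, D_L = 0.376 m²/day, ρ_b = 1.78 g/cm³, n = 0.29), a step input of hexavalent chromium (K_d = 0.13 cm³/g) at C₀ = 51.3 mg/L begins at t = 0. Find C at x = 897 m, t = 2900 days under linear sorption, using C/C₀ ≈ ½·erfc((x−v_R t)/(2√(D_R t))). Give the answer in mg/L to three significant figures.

39.4 mg/L

Retardation factor R = 1 + ρ_b·K_d/n = 1 + 1.78 × 0.13/0.29 = 1.798.
Sorption retards both mechanisms: v_R = v/R = 0.3181 m/day, D_R = D/R = 0.2091 m²/day.
v_R·t = 0.3181 × 2900 = 922.49 m; 2√(D_R t) = 49.25 m; argument = (897 − 922.49)/49.25 = -0.5176.
C = C₀ × ½·erfc(-0.5176) = 51.3 × 0.7679 = 39.4 mg/L.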